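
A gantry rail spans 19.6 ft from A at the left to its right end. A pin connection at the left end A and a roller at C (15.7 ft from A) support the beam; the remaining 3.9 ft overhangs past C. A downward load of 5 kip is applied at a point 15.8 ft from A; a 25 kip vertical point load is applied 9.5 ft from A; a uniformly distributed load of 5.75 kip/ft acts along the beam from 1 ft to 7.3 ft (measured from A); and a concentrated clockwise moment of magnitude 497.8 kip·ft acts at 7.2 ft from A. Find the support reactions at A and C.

A_x = 0, A_y = 4.783 kip, C_y = 61.44 kip

Resultant of the distributed load: 5.75 × 6.3 = 36.225 kip at 4.15 ft from A.
Moments about A: C_y·15.7 − 5·15.8 − 25·9.5 − (5.75·6.3)·4.15 − 497.8 = 0 → C_y = 964.63375/15.7 = 61.4416 ≈ 61.44 kip.
ΣF_y = 0: A_y + 61.4416 − 5 − 25 − 5.75·6.3 = 0 → A_y = 4.783 kip.
ΣF_x = 0: no horizontal applied forces, so A_x = 0.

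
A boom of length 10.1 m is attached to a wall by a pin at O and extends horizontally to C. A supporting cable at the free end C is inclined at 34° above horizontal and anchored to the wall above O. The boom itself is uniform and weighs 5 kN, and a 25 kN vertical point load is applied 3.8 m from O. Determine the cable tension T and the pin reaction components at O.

T = 21.29 kN, O_x = 17.65 kN, O_y = 18.09 kN

ΣM about O: T·sin34°·10.1 − 5·5.05 − 25·3.8 = 0 → T = 120.25/(10.1·0.559193) = 21.2913 ≈ 21.29 kN.
ΣF_x = 0: O_x − T·cos34° = 0 → O_x = 21.2913 × 0.829038 = 17.65 kN.
ΣF_y = 0: O_y + T·sin34° − 5 − 25 = 0 → O_y = 30 − 21.2913 × 0.559193 = 18.09 kN.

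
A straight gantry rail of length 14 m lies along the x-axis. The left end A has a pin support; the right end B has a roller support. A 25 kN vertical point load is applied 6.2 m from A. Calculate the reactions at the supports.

A_x = 0, A_y = 13.93 kN, B_y = 11.07 kN

Taking moments about A: B_y·14 − 25·6.2 = 0 → B_y = 155/14 = 11.0714 ≈ 11.07 kN.
ΣF_y = 0: A_y + 11.0714 − 25 = 0 → A_y = 13.93 kN.
ΣF_x = 0: no horizontal applied forces, so A_x = 0.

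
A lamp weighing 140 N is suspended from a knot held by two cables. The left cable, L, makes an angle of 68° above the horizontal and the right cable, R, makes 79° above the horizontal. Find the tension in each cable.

T_L = 49.05 N, T_R = 96.29 N

ΣF_x = 0: −T_L·cos68° + T_R·cos79° = 0 → T_R = 1.96325·T_L.
ΣF_y = 0: T_L·sin68° + T_R·sin79° = 140.
Substitute: T_L·(0.927184 + 1.96325·0.981627) = 140 → T_L = 49.0477 ≈ 49.05 N.
Then T_R = 1.96325 × 49.0477 = 96.29 N.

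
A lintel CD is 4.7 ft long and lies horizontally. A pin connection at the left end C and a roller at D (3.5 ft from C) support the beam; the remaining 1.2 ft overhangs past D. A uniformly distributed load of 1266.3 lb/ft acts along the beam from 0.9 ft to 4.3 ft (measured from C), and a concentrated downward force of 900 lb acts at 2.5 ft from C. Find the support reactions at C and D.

Resultant of the distributed load: 1266.3 × 3.4 = 4305.42 lb at 2.6 ft from C.
Moments about C: D_y·3.5 − (1266.3·3.4)·2.6 − 900·2.5 = 0 → D_y = 13444.092/3.5 = 3841.17 ≈ 3841 lb.
ΣF_y = 0: C_y + 3841.17 − 1266.3·3.4 − 900 = 0 → C_y = 1364 lb.
ΣF_x = 0: no horizontal applied forces, so C_x = 0.

C_x = 0, C_y = 1364 lb, D_y = 3841 lb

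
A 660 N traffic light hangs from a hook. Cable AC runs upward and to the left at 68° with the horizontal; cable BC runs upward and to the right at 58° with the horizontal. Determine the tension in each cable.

T_AC = 432.3 N, T_BC = 305.6 N

ΣF_x = 0: −T_AC·cos68° + T_BC·cos58° = 0 → T_BC = 0.706913·T_AC.
ΣF_y = 0: T_AC·sin68° + T_BC·sin58° = 660.
Substitute: T_AC·(0.927184 + 0.706913·0.848048) = 660 → T_AC = 432.311 ≈ 432.3 N.
Then T_BC = 0.706913 × 432.311 = 305.6 N.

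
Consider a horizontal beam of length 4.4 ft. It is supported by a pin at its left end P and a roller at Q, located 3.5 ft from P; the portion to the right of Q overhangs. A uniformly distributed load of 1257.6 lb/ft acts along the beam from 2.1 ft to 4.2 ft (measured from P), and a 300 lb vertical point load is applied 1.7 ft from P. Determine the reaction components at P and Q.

P_x = 0, P_y = 418.4 lb, Q_y = 2523 lb

Resultant of the distributed load: 1257.6 × 2.1 = 2640.96 lb at 3.15 ft from P.
ΣM about P: Q_y·3.5 − (1257.6·2.1)·3.15 − 300·1.7 = 0 → Q_y = 8829.024/3.5 = 2522.58 ≈ 2523 lb.
ΣF_y = 0: P_y + 2522.58 − 1257.6·2.1 − 300 = 0 → P_y = 418.4 lb.
ΣF_x = 0: no horizontal applied forces, so P_x = 0.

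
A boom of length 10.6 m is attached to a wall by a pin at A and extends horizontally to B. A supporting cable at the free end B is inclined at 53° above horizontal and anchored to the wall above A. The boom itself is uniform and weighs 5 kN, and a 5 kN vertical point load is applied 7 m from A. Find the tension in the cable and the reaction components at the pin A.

ΣM about A: T·sin53°·10.6 − 5·5.3 − 5·7 = 0 → T = 61.5/(10.6·0.798636) = 7.26474 ≈ 7.265 kN.
ΣF_x = 0: A_x − T·cos53° = 0 → A_x = 7.26474 × 0.601815 = 4.372 kN.
ΣF_y = 0: A_y + T·sin53° − 5 − 5 = 0 → A_y = 10 − 7.26474 × 0.798636 = 4.198 kN.

T = 7.265 kN, A_x = 4.372 kN, A_y = 4.198 kN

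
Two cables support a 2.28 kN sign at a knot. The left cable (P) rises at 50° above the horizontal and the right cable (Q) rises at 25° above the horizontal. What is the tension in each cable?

T_P = 2.139 kN, T_Q = 1.517 kN

ΣF_x = 0: −T_P·cos50° + T_Q·cos25° = 0 → T_Q = 0.709238·T_P.
ΣF_y = 0: T_P·sin50° + T_Q·sin25° = 2.28.
Substitute: T_P·(0.766044 + 0.709238·0.422618) = 2.28 → T_P = 2.13928 ≈ 2.139 kN.
Then T_Q = 0.709238 × 2.13928 = 1.517 kN.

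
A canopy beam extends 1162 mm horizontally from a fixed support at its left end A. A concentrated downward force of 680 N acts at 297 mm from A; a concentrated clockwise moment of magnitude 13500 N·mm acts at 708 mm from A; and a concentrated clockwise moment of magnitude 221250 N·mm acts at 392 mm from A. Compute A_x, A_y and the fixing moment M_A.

ΣF_x = 0: A_x = 0.
ΣF_y = 0: A_y − 680 = 0 → A_y = 680.0 N.
ΣM about A: M_A − 680·297 − 13500 − 221250 = 0 → M_A = 436700 N·mm.

A_x = 0, A_y = 680.0 N, M_A = 436700 N·mm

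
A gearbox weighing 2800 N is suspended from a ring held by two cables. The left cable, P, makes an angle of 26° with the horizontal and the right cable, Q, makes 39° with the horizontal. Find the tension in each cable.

ΣF_x = 0: −T_P·cos26° + T_Q·cos39° = 0 → T_Q = 1.15653·T_P.
ΣF_y = 0: T_P·sin26° + T_Q·sin39° = 2800.
Substitute: T_P·(0.438371 + 1.15653·0.62932) = 2800 → T_P = 2400.96 ≈ 2401 N.
Then T_Q = 1.15653 × 2400.96 = 2777 N.

T_P = 2401 N, T_Q = 2777 N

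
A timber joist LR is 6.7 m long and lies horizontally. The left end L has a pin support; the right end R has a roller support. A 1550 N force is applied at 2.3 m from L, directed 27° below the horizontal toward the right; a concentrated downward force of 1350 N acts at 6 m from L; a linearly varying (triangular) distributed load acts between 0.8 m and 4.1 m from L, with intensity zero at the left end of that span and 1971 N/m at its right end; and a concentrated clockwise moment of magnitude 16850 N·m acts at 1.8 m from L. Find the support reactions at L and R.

Resultant of the triangular load: ½ × 1971 × 3.3 = 3252.15 N, acting at 3 m from L (one-third of the span from the peak).
Taking moments about L: R_y·6.7 − 1550·sin27°·2.3 − 1350·6 − (½·1971·3.3)·3 − 16850 = 0 → R_y = 36324.9/6.7 = 5421.63 ≈ 5422 N.
ΣF_y = 0: L_y + 5421.63 − 1550·sin27° − 1350 − ½·1971·3.3 = 0 → L_y = -115.8 N.
ΣF_x = 0: L_x + 1550·cos27° = 0 → L_x = -1381 N.

L_x = -1381 N, L_y = -115.8 N, R_y = 5422 N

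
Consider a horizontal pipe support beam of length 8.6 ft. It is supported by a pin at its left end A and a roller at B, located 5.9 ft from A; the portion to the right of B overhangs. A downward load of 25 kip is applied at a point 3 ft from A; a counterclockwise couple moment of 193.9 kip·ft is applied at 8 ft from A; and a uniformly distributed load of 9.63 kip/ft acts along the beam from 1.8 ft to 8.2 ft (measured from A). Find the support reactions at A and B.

Resultant of the distributed load: 9.63 × 6.4 = 61.632 kip at 5 ft from A.
Moments about A: B_y·5.9 − 25·3 + 193.9 − (9.63·6.4)·5 = 0 → B_y = 189.26/5.9 = 32.078 ≈ 32.08 kip.
ΣF_y = 0: A_y + 32.078 − 25 − 9.63·6.4 = 0 → A_y = 54.55 kip.
ΣF_x = 0: no horizontal applied forces, so A_x = 0.

A_x = 0, A_y = 54.55 kip, B_y = 32.08 kip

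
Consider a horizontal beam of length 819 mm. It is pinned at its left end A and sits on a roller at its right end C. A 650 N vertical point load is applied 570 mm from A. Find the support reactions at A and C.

ΣM about A: C_y·819 − 650·570 = 0 → C_y = 370500/819 = 452.381 ≈ 452.4 N.
ΣF_y = 0: A_y + 452.381 − 650 = 0 → A_y = 197.6 N.
ΣF_x = 0: no horizontal applied forces, so A_x = 0.

A_x = 0, A_y = 197.6 N, C_y = 452.4 N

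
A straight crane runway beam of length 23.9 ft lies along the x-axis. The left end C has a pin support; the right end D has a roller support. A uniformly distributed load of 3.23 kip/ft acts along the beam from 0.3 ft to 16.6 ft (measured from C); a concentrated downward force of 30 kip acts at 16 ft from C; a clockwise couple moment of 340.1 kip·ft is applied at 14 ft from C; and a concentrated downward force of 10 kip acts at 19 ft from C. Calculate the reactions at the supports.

Resultant of the distributed load: 3.23 × 16.3 = 52.649 kip at 8.45 ft from C.
ΣM about C: D_y·23.9 − (3.23·16.3)·8.45 − 30·16 − 340.1 − 10·19 = 0 → D_y = 1454.98405/23.9 = 60.878 ≈ 60.88 kip.
ΣF_y = 0: C_y + 60.878 − 3.23·16.3 − 30 − 10 = 0 → C_y = 31.77 kip.
ΣF_x = 0: no horizontal applied forces, so C_x = 0.

C_x = 0, C_y = 31.77 kip, D_y = 60.88 kip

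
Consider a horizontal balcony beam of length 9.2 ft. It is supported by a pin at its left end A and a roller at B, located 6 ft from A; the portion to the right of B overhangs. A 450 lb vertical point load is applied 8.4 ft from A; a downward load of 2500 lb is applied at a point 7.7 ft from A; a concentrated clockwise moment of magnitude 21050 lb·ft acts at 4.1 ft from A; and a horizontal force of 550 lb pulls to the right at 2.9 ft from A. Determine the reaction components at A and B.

A_x = -550.0 lb, A_y = -4397 lb, B_y = 7347 lb

Moments about A: B_y·6 − 450·8.4 − 2500·7.7 − 21050 = 0 → B_y = 44080/6 = 7346.67 ≈ 7347 lb.
ΣF_y = 0: A_y + 7346.67 − 450 − 2500 = 0 → A_y = -4397 lb.
ΣF_x = 0: A_x + 550 = 0 → A_x = -550.0 lb.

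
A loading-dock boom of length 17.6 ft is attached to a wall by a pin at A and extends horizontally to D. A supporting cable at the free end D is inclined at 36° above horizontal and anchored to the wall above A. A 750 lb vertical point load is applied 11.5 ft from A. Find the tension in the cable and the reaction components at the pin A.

ΣM about A: T·sin36°·17.6 − 750·11.5 = 0 → T = 8625/(17.6·0.587785) = 833.735 ≈ 833.7 lb.
ΣF_x = 0: A_x − T·cos36° = 0 → A_x = 833.735 × 0.809017 = 674.5 lb.
ΣF_y = 0: A_y + T·sin36° − 750 = 0 → A_y = 750 − 833.735 × 0.587785 = 259.9 lb.

T = 833.7 lb, A_x = 674.5 lb, A_y = 259.9 lb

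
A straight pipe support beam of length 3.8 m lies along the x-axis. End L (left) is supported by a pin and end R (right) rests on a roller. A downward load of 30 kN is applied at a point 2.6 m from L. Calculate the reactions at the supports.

Moments about L: R_y·3.8 − 30·2.6 = 0 → R_y = 78/3.8 = 20.5263 ≈ 20.53 kN.
ΣF_y = 0: L_y + 20.5263 − 30 = 0 → L_y = 9.474 kN.
ΣF_x = 0: no horizontal applied forces, so L_x = 0.

L_x = 0, L_y = 9.474 kN, R_y = 20.53 kN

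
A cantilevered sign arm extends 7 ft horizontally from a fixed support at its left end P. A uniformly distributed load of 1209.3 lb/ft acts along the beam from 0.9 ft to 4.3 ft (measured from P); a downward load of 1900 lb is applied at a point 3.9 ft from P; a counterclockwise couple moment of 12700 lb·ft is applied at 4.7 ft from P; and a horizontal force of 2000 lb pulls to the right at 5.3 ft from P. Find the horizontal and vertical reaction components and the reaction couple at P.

Resultant of the distributed load: 1209.3 × 3.4 = 4111.62 lb at 2.6 ft from P.
ΣF_x = 0: P_x + 2000 = 0 → P_x = -2000 lb.
ΣF_y = 0: P_y − 1209.3·3.4 − 1900 = 0 → P_y = 6012 lb.
ΣM about P: M_P − (1209.3·3.4)·2.6 − 1900·3.9 + 12700 = 0 → M_P = 5400 lb·ft.

P_x = -2000 lb, P_y = 6012 lb, M_P = 5400 lb·ft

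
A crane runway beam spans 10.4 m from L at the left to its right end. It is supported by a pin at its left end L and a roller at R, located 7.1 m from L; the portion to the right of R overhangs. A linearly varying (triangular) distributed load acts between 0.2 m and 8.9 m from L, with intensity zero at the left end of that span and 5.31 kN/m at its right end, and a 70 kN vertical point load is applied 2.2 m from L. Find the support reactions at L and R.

L_x = 0, L_y = 51.89 kN, R_y = 41.21 kN

Resultant of the triangular load: ½ × 5.31 × 8.7 = 23.0985 kN, acting at 6 m from L (one-third of the span from the peak).
Taking moments about L: R_y·7.1 − (½·5.31·8.7)·6 − 70·2.2 = 0 → R_y = 292.591/7.1 = 41.21 kN.
ΣF_y = 0: L_y + 41.21 − ½·5.31·8.7 − 70 = 0 → L_y = 51.89 kN.
ΣF_x = 0: no horizontal applied forces, so L_x = 0.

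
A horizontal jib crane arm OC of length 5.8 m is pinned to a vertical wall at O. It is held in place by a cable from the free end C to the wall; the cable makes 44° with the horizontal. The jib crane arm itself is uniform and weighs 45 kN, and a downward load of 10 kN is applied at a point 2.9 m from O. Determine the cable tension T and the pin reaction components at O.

T = 39.59 kN, O_x = 28.48 kN, O_y = 27.50 kN

ΣM about O: T·sin44°·5.8 − 45·2.9 − 10·2.9 = 0 → T = 159.5/(5.8·0.694658) = 39.5878 ≈ 39.59 kN.
ΣF_x = 0: O_x − T·cos44° = 0 → O_x = 39.5878 × 0.71934 = 28.48 kN.
ΣF_y = 0: O_y + T·sin44° − 45 − 10 = 0 → O_y = 55 − 39.5878 × 0.694658 = 27.50 kN.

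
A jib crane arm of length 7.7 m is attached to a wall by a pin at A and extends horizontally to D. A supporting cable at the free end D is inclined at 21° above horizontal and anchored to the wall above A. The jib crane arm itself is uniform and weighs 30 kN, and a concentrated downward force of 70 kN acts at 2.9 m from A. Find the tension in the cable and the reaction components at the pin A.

T = 115.4 kN, A_x = 107.8 kN, A_y = 58.64 kN

ΣM about A: T·sin21°·7.7 − 30·3.85 − 70·2.9 = 0 → T = 318.5/(7.7·0.358368) = 115.422 ≈ 115.4 kN.
ΣF_x = 0: A_x − T·cos21° = 0 → A_x = 115.422 × 0.93358 = 107.8 kN.
ΣF_y = 0: A_y + T·sin21° − 30 − 70 = 0 → A_y = 100 − 115.422 × 0.358368 = 58.64 kN.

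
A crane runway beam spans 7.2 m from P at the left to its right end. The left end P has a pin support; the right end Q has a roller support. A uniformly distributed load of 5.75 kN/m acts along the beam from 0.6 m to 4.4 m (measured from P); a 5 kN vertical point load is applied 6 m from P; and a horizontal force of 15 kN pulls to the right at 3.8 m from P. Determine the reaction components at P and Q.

P_x = -15.00 kN, P_y = 15.10 kN, Q_y = 11.75 kN

Resultant of the distributed load: 5.75 × 3.8 = 21.85 kN at 2.5 m from P.
Taking moments about P: Q_y·7.2 − (5.75·3.8)·2.5 − 5·6 = 0 → Q_y = 84.625/7.2 = 11.7535 ≈ 11.75 kN.
ΣF_y = 0: P_y + 11.7535 − 5.75·3.8 − 5 = 0 → P_y = 15.10 kN.
ΣF_x = 0: P_x + 15 = 0 → P_x = -15.00 kN.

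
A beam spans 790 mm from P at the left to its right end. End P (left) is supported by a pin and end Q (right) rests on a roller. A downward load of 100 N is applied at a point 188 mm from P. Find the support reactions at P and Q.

Taking moments about P: Q_y·790 − 100·188 = 0 → Q_y = 18800/790 = 23.7975 ≈ 23.80 N.
ΣF_y = 0: P_y + 23.7975 − 100 = 0 → P_y = 76.20 N.
ΣF_x = 0: no horizontal applied forces, so P_x = 0.

P_x = 0, P_y = 76.20 N, Q_y = 23.80 N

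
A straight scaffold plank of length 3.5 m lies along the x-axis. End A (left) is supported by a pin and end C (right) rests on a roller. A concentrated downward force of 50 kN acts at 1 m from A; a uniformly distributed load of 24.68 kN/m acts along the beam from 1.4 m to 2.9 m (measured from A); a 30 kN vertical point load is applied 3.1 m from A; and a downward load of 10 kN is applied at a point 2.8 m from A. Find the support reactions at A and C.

Resultant of the distributed load: 24.68 × 1.5 = 37.02 kN at 2.15 m from A.
ΣM about A: C_y·3.5 − 50·1 − (24.68·1.5)·2.15 − 30·3.1 − 10·2.8 = 0 → C_y = 250.593/3.5 = 71.598 ≈ 71.60 kN.
ΣF_y = 0: A_y + 71.598 − 50 − 24.68·1.5 − 30 − 10 = 0 → A_y = 55.42 kN.
ΣF_x = 0: no horizontal applied forces, so A_x = 0.

A_x = 0, A_y = 55.42 kN, C_y = 71.60 kN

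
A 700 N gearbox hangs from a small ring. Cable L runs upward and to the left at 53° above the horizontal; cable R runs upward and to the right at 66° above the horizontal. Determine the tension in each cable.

T_L = 325.5 N, T_R = 481.7 N

ΣF_x = 0: −T_L·cos53° + T_R·cos66° = 0 → T_R = 1.47962·T_L.
ΣF_y = 0: T_L·sin53° + T_R·sin66° = 700.
Substitute: T_L·(0.798636 + 1.47962·0.913545) = 700 → T_L = 325.531 ≈ 325.5 N.
Then T_R = 1.47962 × 325.531 = 481.7 N.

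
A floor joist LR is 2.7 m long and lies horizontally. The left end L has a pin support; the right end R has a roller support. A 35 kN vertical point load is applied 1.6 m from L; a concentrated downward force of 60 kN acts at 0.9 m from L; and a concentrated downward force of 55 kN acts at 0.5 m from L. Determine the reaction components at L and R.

Moments about L: R_y·2.7 − 35·1.6 − 60·0.9 − 55·0.5 = 0 → R_y = 137.5/2.7 = 50.9259 ≈ 50.93 kN.
ΣF_y = 0: L_y + 50.9259 − 35 − 60 − 55 = 0 → L_y = 99.07 kN.
ΣF_x = 0: no horizontal applied forces, so L_x = 0.

L_x = 0, L_y = 99.07 kN, R_y = 50.93 kN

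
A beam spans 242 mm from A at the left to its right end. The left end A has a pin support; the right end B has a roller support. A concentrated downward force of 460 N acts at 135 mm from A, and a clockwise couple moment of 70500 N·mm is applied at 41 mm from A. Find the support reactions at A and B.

A_x = 0, A_y = -87.93 N, B_y = 547.9 N

ΣM about A: B_y·242 − 460·135 − 70500 = 0 → B_y = 132600/242 = 547.934 ≈ 547.9 N.
ΣF_y = 0: A_y + 547.934 − 460 = 0 → A_y = -87.93 N.
ΣF_x = 0: no horizontal applied forces, so A_x = 0.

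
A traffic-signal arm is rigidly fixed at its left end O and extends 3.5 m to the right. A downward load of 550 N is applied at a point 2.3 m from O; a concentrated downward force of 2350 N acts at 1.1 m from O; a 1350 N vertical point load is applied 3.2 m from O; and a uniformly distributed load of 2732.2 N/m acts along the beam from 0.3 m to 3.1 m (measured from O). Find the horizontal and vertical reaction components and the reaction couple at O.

Resultant of the distributed load: 2732.2 × 2.8 = 7650.16 N at 1.7 m from O.
ΣF_x = 0: O_x = 0.
ΣF_y = 0: O_y − 550 − 2350 − 1350 − 2732.2·2.8 = 0 → O_y = 11900 N.
ΣM about O: M_O − 550·2.3 − 2350·1.1 − 1350·3.2 − (2732.2·2.8)·1.7 = 0 → M_O = 21180 N·m.

O_x = 0, O_y = 11900 N, M_O = 21180 N·m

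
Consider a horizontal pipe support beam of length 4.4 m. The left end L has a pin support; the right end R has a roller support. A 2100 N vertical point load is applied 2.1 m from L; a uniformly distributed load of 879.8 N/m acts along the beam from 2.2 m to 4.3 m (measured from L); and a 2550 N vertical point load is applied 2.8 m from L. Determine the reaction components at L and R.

L_x = 0, L_y = 2508 N, R_y = 3990 N

Resultant of the distributed load: 879.8 × 2.1 = 1847.58 N at 3.25 m from L.
ΣM about L: R_y·4.4 − 2100·2.1 − (879.8·2.1)·3.25 − 2550·2.8 = 0 → R_y = 17554.635/4.4 = 3989.69 ≈ 3990 N.
ΣF_y = 0: L_y + 3989.69 − 2100 − 879.8·2.1 − 2550 = 0 → L_y = 2508 N.
ΣF_x = 0: no horizontal applied forces, so L_x = 0.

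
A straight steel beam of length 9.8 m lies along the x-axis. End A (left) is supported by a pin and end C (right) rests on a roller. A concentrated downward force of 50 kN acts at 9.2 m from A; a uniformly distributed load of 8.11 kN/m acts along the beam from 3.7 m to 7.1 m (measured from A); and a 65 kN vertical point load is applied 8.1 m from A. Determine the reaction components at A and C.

A_x = 0, A_y = 26.72 kN, C_y = 115.9 kN

Resultant of the distributed load: 8.11 × 3.4 = 27.574 kN at 5.4 m from A.
ΣM about A: C_y·9.8 − 50·9.2 − (8.11·3.4)·5.4 − 65·8.1 = 0 → C_y = 1135.3996/9.8 = 115.857 ≈ 115.9 kN.
ΣF_y = 0: A_y + 115.857 − 50 − 8.11·3.4 − 65 = 0 → A_y = 26.72 kN.
ΣF_x = 0: no horizontal applied forces, so A_x = 0.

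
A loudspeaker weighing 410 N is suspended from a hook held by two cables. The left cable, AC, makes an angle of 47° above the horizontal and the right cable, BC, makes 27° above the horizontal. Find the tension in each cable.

T_AC = 380.0 N, T_BC = 290.9 N

ΣF_x = 0: −T_AC·cos47° + T_BC·cos27° = 0 → T_BC = 0.765425·T_AC.
ΣF_y = 0: T_AC·sin47° + T_BC·sin27° = 410.
Substitute: T_AC·(0.731354 + 0.765425·0.45399) = 410 → T_AC = 380.035 ≈ 380.0 N.
Then T_BC = 0.765425 × 380.035 = 290.9 N.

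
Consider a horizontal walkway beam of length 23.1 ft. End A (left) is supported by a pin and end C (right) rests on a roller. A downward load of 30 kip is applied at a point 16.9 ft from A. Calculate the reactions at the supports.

A_x = 0, A_y = 8.052 kip, C_y = 21.95 kip

ΣM about A: C_y·23.1 − 30·16.9 = 0 → C_y = 507/23.1 = 21.9481 ≈ 21.95 kip.
ΣF_y = 0: A_y + 21.9481 − 30 = 0 → A_y = 8.052 kip.
ΣF_x = 0: no horizontal applied forces, so A_x = 0.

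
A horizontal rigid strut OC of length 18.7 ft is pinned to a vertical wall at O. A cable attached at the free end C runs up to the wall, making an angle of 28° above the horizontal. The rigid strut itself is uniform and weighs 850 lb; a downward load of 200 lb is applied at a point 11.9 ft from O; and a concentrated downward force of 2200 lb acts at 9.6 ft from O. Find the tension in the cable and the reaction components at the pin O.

ΣM about O: T·sin28°·18.7 − 850·9.35 − 200·11.9 − 2200·9.6 = 0 → T = 31447.5/(18.7·0.469472) = 3582.08 ≈ 3582 lb.
ΣF_x = 0: O_x − T·cos28° = 0 → O_x = 3582.08 × 0.882948 = 3163 lb.
ΣF_y = 0: O_y + T·sin28° − 850 − 200 − 2200 = 0 → O_y = 3250 − 3582.08 × 0.469472 = 1568 lb.

T = 3582 lb, O_x = 3163 lb, O_y = 1568 lb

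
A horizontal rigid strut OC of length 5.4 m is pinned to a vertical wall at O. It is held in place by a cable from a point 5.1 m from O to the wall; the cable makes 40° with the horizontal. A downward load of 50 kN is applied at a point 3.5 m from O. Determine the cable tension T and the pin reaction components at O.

T = 53.38 kN, O_x = 40.89 kN, O_y = 15.69 kN

ΣM about O: T·sin40°·5.1 − 50·3.5 = 0 → T = 175/(5.1·0.642788) = 53.3826 ≈ 53.38 kN.
ΣF_x = 0: O_x − T·cos40° = 0 → O_x = 53.3826 × 0.766044 = 40.89 kN.
ΣF_y = 0: O_y + T·sin40° − 50 = 0 → O_y = 50 − 53.3826 × 0.642788 = 15.69 kN.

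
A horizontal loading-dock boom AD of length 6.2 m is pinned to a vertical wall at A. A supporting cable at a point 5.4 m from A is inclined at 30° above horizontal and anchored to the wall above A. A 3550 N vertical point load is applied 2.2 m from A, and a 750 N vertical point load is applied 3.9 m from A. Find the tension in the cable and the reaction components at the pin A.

T = 3976 N, A_x = 3443 N, A_y = 2312 N

ΣM about A: T·sin30°·5.4 − 3550·2.2 − 750·3.9 = 0 → T = 10735/(5.4·0.5) = 3975.93 ≈ 3976 N.
ΣF_x = 0: A_x − T·cos30° = 0 → A_x = 3975.93 × 0.866025 = 3443 N.
ΣF_y = 0: A_y + T·sin30° − 3550 − 750 = 0 → A_y = 4300 − 3975.93 × 0.5 = 2312 N.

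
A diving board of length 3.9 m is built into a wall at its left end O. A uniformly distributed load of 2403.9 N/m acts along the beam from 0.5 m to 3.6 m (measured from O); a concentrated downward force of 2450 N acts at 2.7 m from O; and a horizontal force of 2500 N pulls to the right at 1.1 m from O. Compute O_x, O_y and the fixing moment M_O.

O_x = -2500 N, O_y = 9902 N, M_O = 21890 N·m

Resultant of the distributed load: 2403.9 × 3.1 = 7452.09 N at 2.05 m from O.
ΣF_x = 0: O_x + 2500 = 0 → O_x = -2500 N.
ΣF_y = 0: O_y − 2403.9·3.1 − 2450 = 0 → O_y = 9902 N.
ΣM about O: M_O − (2403.9·3.1)·2.05 − 2450·2.7 = 0 → M_O = 21890 N·m.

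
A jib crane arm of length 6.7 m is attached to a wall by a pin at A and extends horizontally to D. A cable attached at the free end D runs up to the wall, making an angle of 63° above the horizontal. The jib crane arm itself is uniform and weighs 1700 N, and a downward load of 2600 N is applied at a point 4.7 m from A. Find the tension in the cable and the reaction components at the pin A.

T = 3001 N, A_x = 1362 N, A_y = 1626 N

ΣM about A: T·sin63°·6.7 − 1700·3.35 − 2600·4.7 = 0 → T = 17915/(6.7·0.891007) = 3000.96 ≈ 3001 N.
ΣF_x = 0: A_x − T·cos63° = 0 → A_x = 3000.96 × 0.45399 = 1362 N.
ΣF_y = 0: A_y + T·sin63° − 1700 − 2600 = 0 → A_y = 4300 − 3000.96 × 0.891007 = 1626 N.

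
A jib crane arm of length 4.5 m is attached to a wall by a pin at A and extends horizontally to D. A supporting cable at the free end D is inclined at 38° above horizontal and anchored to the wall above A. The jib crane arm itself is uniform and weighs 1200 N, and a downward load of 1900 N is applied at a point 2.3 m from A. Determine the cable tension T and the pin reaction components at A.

ΣM about A: T·sin38°·4.5 − 1200·2.25 − 1900·2.3 = 0 → T = 7070/(4.5·0.615661) = 2551.91 ≈ 2552 N.
ΣF_x = 0: A_x − T·cos38° = 0 → A_x = 2551.91 × 0.788011 = 2011 N.
ΣF_y = 0: A_y + T·sin38° − 1200 − 1900 = 0 → A_y = 3100 − 2551.91 × 0.615661 = 1529 N.

T = 2552 N, A_x = 2011 N, A_y = 1529 N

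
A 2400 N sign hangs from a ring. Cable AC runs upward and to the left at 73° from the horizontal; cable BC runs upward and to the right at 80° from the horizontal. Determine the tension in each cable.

T_AC = 918.0 N, T_BC = 1546 N

ΣF_x = 0: −T_AC·cos73° + T_BC·cos80° = 0 → T_BC = 1.6837·T_AC.
ΣF_y = 0: T_AC·sin73° + T_BC·sin80° = 2400.
Substitute: T_AC·(0.956305 + 1.6837·0.984808) = 2400 → T_AC = 917.983 ≈ 918.0 N.
Then T_BC = 1.6837 × 917.983 = 1546 N.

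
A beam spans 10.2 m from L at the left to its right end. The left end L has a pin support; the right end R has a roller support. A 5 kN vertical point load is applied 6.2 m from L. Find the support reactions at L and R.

L_x = 0, L_y = 1.961 kN, R_y = 3.039 kN

ΣM about L: R_y·10.2 − 5·6.2 = 0 → R_y = 31/10.2 = 3.03922 ≈ 3.039 kN.
ΣF_y = 0: L_y + 3.03922 − 5 = 0 → L_y = 1.961 kN.
ΣF_x = 0: no horizontal applied forces, so L_x = 0.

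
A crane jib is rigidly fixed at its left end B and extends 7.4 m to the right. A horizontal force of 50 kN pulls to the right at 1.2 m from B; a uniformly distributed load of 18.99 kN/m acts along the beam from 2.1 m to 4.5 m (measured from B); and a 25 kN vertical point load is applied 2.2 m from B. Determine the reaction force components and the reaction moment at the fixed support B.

Resultant of the distributed load: 18.99 × 2.4 = 45.576 kN at 3.3 m from B.
ΣF_x = 0: B_x + 50 = 0 → B_x = -50.00 kN.
ΣF_y = 0: B_y − 18.99·2.4 − 25 = 0 → B_y = 70.58 kN.
ΣM about B: M_B − (18.99·2.4)·3.3 − 25·2.2 = 0 → M_B = 205.4 kN·m.

B_x = -50.00 kN, B_y = 70.58 kN, M_B = 205.4 kN·m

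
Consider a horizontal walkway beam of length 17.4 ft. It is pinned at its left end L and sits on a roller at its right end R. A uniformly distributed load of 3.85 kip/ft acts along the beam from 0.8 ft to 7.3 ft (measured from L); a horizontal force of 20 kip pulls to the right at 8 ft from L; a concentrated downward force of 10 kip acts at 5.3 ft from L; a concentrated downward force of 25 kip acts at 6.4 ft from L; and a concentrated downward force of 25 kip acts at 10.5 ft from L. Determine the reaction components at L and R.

Resultant of the distributed load: 3.85 × 6.5 = 25.025 kip at 4.05 ft from L.
Taking moments about L: R_y·17.4 − (3.85·6.5)·4.05 − 10·5.3 − 25·6.4 − 25·10.5 = 0 → R_y = 576.85125/17.4 = 33.1524 ≈ 33.15 kip.
ΣF_y = 0: L_y + 33.1524 − 3.85·6.5 − 10 − 25 − 25 = 0 → L_y = 51.87 kip.
ΣF_x = 0: L_x + 20 = 0 → L_x = -20.00 kip.

L_x = -20.00 kip, L_y = 51.87 kip, R_y = 33.15 kip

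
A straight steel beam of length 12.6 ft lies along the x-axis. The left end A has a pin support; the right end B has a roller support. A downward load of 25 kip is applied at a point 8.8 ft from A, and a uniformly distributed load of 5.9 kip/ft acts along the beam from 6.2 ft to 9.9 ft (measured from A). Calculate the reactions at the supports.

Resultant of the distributed load: 5.9 × 3.7 = 21.83 kip at 8.05 ft from A.
Moments about A: B_y·12.6 − 25·8.8 − (5.9·3.7)·8.05 = 0 → B_y = 395.7315/12.6 = 31.4073 ≈ 31.41 kip.
ΣF_y = 0: A_y + 31.4073 − 25 − 5.9·3.7 = 0 → A_y = 15.42 kip.
ΣF_x = 0: no horizontal applied forces, so A_x = 0.

A_x = 0, A_y = 15.42 kip, B_y = 31.41 kip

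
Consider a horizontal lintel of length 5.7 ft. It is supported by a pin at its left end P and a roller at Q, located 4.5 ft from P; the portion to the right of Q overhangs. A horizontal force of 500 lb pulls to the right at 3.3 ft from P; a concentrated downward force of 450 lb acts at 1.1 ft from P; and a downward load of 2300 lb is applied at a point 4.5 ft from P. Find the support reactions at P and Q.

P_x = -500.0 lb, P_y = 340.0 lb, Q_y = 2410 lb

ΣM about P: Q_y·4.5 − 450·1.1 − 2300·4.5 = 0 → Q_y = 10845/4.5 = 2410 lb.
ΣF_y = 0: P_y + 2410 − 450 − 2300 = 0 → P_y = 340.0 lb.
ΣF_x = 0: P_x + 500 = 0 → P_x = -500.0 lb.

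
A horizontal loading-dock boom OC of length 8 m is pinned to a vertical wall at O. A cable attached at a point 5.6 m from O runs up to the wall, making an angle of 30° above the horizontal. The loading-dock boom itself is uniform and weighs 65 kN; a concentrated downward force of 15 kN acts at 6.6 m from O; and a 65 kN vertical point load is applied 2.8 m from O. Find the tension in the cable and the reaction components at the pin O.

ΣM about O: T·sin30°·5.6 − 65·4 − 15·6.6 − 65·2.8 = 0 → T = 541/(5.6·0.5) = 193.214 ≈ 193.2 kN.
ΣF_x = 0: O_x − T·cos30° = 0 → O_x = 193.214 × 0.866025 = 167.3 kN.
ΣF_y = 0: O_y + T·sin30° − 65 − 15 − 65 = 0 → O_y = 145 − 193.214 × 0.5 = 48.39 kN.

T = 193.2 kN, O_x = 167.3 kN, O_y = 48.39 kN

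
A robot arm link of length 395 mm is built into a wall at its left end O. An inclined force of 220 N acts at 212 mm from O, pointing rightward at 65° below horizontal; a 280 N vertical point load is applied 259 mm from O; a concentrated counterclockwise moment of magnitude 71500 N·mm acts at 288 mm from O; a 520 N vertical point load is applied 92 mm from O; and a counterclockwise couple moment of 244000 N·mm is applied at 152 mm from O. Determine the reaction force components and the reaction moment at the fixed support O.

ΣF_x = 0: O_x + 220·cos65° = 0 → O_x = -92.98 N.
ΣF_y = 0: O_y − 220·sin65° − 280 − 520 = 0 → O_y = 999.4 N.
ΣM about O: M_O − 220·sin65°·212 − 280·259 + 71500 − 520·92 + 244000 = 0 → M_O = -152900 N·mm.

O_x = -92.98 N, O_y = 999.4 N, M_O = -152900 N·mm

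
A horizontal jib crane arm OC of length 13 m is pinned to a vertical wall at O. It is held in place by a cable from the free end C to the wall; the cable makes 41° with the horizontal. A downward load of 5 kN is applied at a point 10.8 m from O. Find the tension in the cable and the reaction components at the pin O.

T = 6.332 kN, O_x = 4.778 kN, O_y = 0.8462 kN

ΣM about O: T·sin41°·13 − 5·10.8 = 0 → T = 54/(13·0.656059) = 6.33151 ≈ 6.332 kN.
ΣF_x = 0: O_x − T·cos41° = 0 → O_x = 6.33151 × 0.75471 = 4.778 kN.
ΣF_y = 0: O_y + T·sin41° − 5 = 0 → O_y = 5 − 6.33151 × 0.656059 = 0.8462 kN.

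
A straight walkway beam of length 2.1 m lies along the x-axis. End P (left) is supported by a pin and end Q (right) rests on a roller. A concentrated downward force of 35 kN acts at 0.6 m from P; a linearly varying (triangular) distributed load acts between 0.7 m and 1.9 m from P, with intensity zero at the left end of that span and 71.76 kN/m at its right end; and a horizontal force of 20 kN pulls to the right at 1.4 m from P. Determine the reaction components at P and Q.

P_x = -20.00 kN, P_y = 37.30 kN, Q_y = 40.75 kN

Resultant of the triangular load: ½ × 71.76 × 1.2 = 43.056 kN, acting at 1.5 m from P (one-third of the span from the peak).
Taking moments about P: Q_y·2.1 − 35·0.6 − (½·71.76·1.2)·1.5 = 0 → Q_y = 85.584/2.1 = 40.7543 ≈ 40.75 kN.
ΣF_y = 0: P_y + 40.7543 − 35 − ½·71.76·1.2 = 0 → P_y = 37.30 kN.
ΣF_x = 0: P_x + 20 = 0 → P_x = -20.00 kN.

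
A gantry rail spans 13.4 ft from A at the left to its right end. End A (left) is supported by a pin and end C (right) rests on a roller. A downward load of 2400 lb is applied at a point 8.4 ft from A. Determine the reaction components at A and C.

A_x = 0, A_y = 895.5 lb, C_y = 1504 lb

Moments about A: C_y·13.4 − 2400·8.4 = 0 → C_y = 20160/13.4 = 1504.48 ≈ 1504 lb.
ΣF_y = 0: A_y + 1504.48 − 2400 = 0 → A_y = 895.5 lb.
ΣF_x = 0: no horizontal applied forces, so A_x = 0.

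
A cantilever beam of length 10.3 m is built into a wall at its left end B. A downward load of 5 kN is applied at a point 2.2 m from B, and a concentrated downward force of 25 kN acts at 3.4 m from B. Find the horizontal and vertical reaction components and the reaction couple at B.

ΣF_x = 0: B_x = 0.
ΣF_y = 0: B_y − 5 − 25 = 0 → B_y = 30.00 kN.
ΣM about B: M_B − 5·2.2 − 25·3.4 = 0 → M_B = 96.00 kN·m.

B_x = 0, B_y = 30.00 kN, M_B = 96.00 kN·m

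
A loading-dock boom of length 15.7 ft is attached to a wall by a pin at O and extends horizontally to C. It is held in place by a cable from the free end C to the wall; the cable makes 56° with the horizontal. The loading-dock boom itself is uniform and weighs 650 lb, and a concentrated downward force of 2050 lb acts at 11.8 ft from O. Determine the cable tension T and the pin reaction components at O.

ΣM about O: T·sin56°·15.7 − 650·7.85 − 2050·11.8 = 0 → T = 29292.5/(15.7·0.829038) = 2250.52 ≈ 2251 lb.
ΣF_x = 0: O_x − T·cos56° = 0 → O_x = 2250.52 × 0.559193 = 1258 lb.
ΣF_y = 0: O_y + T·sin56° − 650 − 2050 = 0 → O_y = 2700 − 2250.52 × 0.829038 = 834.2 lb.

T = 2251 lb, O_x = 1258 lb, O_y = 834.2 lb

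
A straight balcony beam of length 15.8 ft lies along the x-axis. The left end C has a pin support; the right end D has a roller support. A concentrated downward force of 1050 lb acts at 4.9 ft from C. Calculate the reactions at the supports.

ΣM about C: D_y·15.8 − 1050·4.9 = 0 → D_y = 5145/15.8 = 325.633 ≈ 325.6 lb.
ΣF_y = 0: C_y + 325.633 − 1050 = 0 → C_y = 724.4 lb.
ΣF_x = 0: no horizontal applied forces, so C_x = 0.

C_x = 0, C_y = 724.4 lb, D_y = 325.6 lb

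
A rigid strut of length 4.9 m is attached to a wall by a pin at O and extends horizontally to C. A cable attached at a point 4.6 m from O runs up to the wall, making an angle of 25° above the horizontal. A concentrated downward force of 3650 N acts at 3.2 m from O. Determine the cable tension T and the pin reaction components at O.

ΣM about O: T·sin25°·4.6 − 3650·3.2 = 0 → T = 11680/(4.6·0.422618) = 6008.1 ≈ 6008 N.
ΣF_x = 0: O_x − T·cos25° = 0 → O_x = 6008.1 × 0.906308 = 5445 N.
ΣF_y = 0: O_y + T·sin25° − 3650 = 0 → O_y = 3650 − 6008.1 × 0.422618 = 1111 N.

T = 6008 N, O_x = 5445 N, O_y = 1111 N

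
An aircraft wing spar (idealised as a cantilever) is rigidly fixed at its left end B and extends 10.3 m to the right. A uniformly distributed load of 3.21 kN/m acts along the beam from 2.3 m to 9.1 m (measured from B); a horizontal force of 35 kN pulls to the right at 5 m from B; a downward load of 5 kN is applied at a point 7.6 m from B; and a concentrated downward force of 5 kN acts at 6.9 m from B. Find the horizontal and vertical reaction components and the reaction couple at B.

Resultant of the distributed load: 3.21 × 6.8 = 21.828 kN at 5.7 m from B.
ΣF_x = 0: B_x + 35 = 0 → B_x = -35.00 kN.
ΣF_y = 0: B_y − 3.21·6.8 − 5 − 5 = 0 → B_y = 31.83 kN.
ΣM about B: M_B − (3.21·6.8)·5.7 − 5·7.6 − 5·6.9 = 0 → M_B = 196.9 kN·m.

B_x = -35.00 kN, B_y = 31.83 kN, M_B = 196.9 kN·m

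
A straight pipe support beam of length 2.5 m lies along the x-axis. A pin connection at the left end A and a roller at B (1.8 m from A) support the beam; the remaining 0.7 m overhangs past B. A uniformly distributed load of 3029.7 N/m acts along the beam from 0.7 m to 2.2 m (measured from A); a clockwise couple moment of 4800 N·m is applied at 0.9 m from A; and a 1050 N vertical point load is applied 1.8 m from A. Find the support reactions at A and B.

A_x = 0, A_y = -1783 N, B_y = 7378 N

Resultant of the distributed load: 3029.7 × 1.5 = 4544.55 N at 1.45 m from A.
Taking moments about A: B_y·1.8 − (3029.7·1.5)·1.45 − 4800 − 1050·1.8 = 0 → B_y = 13279.5975/1.8 = 7377.55 ≈ 7378 N.
ΣF_y = 0: A_y + 7377.55 − 3029.7·1.5 − 1050 = 0 → A_y = -1783 N.
ΣF_x = 0: no horizontal applied forces, so A_x = 0.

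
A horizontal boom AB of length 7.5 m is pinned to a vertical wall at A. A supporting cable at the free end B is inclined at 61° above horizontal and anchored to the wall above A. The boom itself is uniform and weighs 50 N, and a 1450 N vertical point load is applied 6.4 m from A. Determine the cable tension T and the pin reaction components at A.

T = 1443 N, A_x = 699.7 N, A_y = 237.7 N

ΣM about A: T·sin61°·7.5 − 50·3.75 − 1450·6.4 = 0 → T = 9467.5/(7.5·0.87462) = 1443.29 ≈ 1443 N.
ΣF_x = 0: A_x − T·cos61° = 0 → A_x = 1443.29 × 0.48481 = 699.7 N.
ΣF_y = 0: A_y + T·sin61° − 50 − 1450 = 0 → A_y = 1500 − 1443.29 × 0.87462 = 237.7 N.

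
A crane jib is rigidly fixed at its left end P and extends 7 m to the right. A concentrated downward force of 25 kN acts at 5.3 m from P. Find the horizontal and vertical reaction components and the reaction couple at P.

ΣF_x = 0: P_x = 0.
ΣF_y = 0: P_y − 25 = 0 → P_y = 25.00 kN.
ΣM about P: M_P − 25·5.3 = 0 → M_P = 132.5 kN·m.

P_x = 0, P_y = 25.00 kN, M_P = 132.5 kN·m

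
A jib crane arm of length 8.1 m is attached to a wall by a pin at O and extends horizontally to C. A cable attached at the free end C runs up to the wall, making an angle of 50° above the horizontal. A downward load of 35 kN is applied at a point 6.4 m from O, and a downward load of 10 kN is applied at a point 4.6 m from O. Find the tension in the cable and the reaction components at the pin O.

T = 43.51 kN, O_x = 27.97 kN, O_y = 11.67 kN

ΣM about O: T·sin50°·8.1 − 35·6.4 − 10·4.6 = 0 → T = 270/(8.1·0.766044) = 43.5136 ≈ 43.51 kN.
ΣF_x = 0: O_x − T·cos50° = 0 → O_x = 43.5136 × 0.642788 = 27.97 kN.
ΣF_y = 0: O_y + T·sin50° − 35 − 10 = 0 → O_y = 45 − 43.5136 × 0.766044 = 11.67 kN.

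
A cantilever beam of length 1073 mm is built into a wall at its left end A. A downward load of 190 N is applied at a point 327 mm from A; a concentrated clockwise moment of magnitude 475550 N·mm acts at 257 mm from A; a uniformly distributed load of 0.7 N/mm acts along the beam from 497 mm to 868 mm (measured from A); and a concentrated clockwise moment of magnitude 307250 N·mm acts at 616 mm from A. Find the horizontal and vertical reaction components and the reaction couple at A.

A_x = 0, A_y = 449.7 N, M_A = 1022000 N·mm

Resultant of the distributed load: 0.7 × 371 = 259.7 N at 682.5 mm from A.
ΣF_x = 0: A_x = 0.
ΣF_y = 0: A_y − 190 − 0.7·371 = 0 → A_y = 449.7 N.
ΣM about A: M_A − 190·327 − 475550 − (0.7·371)·682.5 − 307250 = 0 → M_A = 1022000 N·mm.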